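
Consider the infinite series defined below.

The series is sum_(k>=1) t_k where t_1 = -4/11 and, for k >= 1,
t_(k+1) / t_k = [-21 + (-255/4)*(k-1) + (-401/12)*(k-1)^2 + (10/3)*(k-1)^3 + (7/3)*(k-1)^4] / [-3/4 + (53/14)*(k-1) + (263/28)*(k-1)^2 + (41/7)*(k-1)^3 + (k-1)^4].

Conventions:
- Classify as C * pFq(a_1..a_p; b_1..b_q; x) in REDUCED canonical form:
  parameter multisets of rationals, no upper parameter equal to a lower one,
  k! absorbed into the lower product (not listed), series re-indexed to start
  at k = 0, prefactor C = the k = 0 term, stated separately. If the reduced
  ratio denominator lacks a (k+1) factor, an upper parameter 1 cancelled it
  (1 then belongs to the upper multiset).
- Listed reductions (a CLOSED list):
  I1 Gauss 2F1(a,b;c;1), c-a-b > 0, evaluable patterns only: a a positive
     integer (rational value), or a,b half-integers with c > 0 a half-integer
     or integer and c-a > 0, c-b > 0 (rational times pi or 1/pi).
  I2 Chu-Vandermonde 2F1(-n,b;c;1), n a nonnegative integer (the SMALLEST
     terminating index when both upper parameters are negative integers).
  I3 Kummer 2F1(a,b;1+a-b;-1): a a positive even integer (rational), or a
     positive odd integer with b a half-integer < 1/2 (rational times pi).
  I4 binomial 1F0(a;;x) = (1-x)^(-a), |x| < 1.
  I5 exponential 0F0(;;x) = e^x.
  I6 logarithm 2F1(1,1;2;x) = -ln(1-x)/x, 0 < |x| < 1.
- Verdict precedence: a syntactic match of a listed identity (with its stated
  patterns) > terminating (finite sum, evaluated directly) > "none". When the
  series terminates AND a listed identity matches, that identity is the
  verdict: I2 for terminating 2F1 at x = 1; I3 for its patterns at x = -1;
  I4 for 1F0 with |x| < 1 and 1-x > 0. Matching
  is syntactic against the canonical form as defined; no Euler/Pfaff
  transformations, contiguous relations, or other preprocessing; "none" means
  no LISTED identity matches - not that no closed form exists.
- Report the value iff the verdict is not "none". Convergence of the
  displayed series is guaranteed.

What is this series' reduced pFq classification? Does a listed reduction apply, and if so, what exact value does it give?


This is -4/11 * 2F1(-4, 3/7; -1/7; 7/3) in reduced canonical form. Verdict: terminating - the sum ends at index 4 because -4 is a negative integer; exact evaluation follows. Its exact value is 16220/1287.

Structural cue: t_0 = -4/11 here, and factor the ratio over Q (C = -4/11): negated roots = parameters.
Step ratio: r(k) = (7/3) * (k-4) (k+3/7) / [(k-1/7) (k+1)] - rational in k. x = (7/3); t_0 = -4/11; negate the roots.


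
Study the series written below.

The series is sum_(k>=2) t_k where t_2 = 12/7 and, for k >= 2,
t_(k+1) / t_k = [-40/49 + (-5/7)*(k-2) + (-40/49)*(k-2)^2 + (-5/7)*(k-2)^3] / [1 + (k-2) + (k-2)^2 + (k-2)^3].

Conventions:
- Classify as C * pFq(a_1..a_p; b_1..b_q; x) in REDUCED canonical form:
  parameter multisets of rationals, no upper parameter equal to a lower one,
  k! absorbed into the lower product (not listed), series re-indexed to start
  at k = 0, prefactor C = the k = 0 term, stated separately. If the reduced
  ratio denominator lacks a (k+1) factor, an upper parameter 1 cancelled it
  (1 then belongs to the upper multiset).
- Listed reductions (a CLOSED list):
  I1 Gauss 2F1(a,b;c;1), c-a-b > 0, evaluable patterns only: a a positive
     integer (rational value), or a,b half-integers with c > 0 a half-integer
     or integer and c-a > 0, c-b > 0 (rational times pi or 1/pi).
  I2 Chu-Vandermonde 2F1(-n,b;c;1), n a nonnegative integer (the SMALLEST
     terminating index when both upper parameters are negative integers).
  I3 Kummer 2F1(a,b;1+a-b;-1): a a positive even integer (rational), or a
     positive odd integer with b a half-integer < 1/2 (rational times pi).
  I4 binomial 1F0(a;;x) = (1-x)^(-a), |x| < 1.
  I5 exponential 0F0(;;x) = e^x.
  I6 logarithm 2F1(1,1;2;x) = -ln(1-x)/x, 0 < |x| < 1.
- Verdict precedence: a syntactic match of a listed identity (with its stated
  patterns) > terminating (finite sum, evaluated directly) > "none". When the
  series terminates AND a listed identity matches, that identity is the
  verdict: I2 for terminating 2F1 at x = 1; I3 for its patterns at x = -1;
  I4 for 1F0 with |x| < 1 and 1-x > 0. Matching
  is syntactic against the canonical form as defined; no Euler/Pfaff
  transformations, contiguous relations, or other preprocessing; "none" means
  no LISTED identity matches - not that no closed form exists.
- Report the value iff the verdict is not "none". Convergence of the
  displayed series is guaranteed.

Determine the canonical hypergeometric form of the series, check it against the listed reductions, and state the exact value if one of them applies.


At argument -5/7: a 1F0 with upper {8/7}, lower {-}, scaled by C = 12/7. Verdict (x = -5/7): the I4 binomial reduction applies (the 1F0 binomial series: exponent -8/7, x = -5/7). Exact value: (12/7) * (12/7)^(-8/7).

Key step: x = (-5/7) and the expanded ratio factors over Q; prefactor 12/7, roots give parameters.
Ratio: r(k) = (-5/7) * (k+8/7) / [(k+1)] - poly over poly, x = (-5/7) from leading terms; C = 12/7 at k = 0.


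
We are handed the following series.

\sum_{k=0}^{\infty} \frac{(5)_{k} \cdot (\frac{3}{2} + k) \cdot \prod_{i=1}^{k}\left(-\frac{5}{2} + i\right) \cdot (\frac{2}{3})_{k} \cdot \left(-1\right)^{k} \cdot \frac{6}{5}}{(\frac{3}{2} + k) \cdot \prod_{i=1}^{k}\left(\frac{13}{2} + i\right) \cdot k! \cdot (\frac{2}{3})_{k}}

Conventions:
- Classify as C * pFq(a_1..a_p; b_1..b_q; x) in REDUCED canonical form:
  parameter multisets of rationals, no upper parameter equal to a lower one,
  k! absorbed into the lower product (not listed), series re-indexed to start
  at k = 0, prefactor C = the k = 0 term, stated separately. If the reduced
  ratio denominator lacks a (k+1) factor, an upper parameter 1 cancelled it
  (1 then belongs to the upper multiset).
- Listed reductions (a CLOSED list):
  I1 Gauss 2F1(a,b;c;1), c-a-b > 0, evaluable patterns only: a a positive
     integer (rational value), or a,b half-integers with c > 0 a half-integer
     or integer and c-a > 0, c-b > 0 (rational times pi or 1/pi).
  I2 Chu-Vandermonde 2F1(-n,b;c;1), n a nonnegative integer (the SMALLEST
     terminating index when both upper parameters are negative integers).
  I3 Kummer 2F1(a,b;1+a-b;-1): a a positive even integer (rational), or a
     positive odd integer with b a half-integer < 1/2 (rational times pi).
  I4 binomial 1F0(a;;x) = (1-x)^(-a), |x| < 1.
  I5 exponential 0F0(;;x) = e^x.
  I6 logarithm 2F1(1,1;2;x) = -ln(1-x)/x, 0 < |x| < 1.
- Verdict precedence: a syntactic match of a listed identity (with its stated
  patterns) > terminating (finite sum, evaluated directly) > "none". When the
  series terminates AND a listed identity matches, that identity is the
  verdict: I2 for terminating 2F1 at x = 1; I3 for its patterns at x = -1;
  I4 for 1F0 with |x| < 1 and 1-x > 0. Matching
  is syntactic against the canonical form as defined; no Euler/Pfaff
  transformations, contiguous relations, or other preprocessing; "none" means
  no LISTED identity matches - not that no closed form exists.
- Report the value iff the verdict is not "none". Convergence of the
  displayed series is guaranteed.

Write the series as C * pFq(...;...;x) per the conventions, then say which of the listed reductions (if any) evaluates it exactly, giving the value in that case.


Canonical form: C = \frac{6}{5} times 2F1 with upper {-\frac{3}{2}, 5}, lower {\frac{15}{2}}, x = -1. Verdict: Kummer's theorem (I3) applies (x = -1; c = \frac{15}{2} equals 1+a-b for upper {-\frac{3}{2}, 5}: listed pattern). Value: \frac{27027}{32768} \cdot \pi.

Key observation: t_0 = \frac{6}{5} here, and the running product (C = 6/5, x = -1) telescopes to a rising factorial.
Consecutive-term ratio: r(k) = -1 * (k-\frac{3}{2}) (k+5) / [(k+\frac{15}{2}) (k+1)] - rational; roots negated = parameters, x = -1, C = \frac{6}{5}.


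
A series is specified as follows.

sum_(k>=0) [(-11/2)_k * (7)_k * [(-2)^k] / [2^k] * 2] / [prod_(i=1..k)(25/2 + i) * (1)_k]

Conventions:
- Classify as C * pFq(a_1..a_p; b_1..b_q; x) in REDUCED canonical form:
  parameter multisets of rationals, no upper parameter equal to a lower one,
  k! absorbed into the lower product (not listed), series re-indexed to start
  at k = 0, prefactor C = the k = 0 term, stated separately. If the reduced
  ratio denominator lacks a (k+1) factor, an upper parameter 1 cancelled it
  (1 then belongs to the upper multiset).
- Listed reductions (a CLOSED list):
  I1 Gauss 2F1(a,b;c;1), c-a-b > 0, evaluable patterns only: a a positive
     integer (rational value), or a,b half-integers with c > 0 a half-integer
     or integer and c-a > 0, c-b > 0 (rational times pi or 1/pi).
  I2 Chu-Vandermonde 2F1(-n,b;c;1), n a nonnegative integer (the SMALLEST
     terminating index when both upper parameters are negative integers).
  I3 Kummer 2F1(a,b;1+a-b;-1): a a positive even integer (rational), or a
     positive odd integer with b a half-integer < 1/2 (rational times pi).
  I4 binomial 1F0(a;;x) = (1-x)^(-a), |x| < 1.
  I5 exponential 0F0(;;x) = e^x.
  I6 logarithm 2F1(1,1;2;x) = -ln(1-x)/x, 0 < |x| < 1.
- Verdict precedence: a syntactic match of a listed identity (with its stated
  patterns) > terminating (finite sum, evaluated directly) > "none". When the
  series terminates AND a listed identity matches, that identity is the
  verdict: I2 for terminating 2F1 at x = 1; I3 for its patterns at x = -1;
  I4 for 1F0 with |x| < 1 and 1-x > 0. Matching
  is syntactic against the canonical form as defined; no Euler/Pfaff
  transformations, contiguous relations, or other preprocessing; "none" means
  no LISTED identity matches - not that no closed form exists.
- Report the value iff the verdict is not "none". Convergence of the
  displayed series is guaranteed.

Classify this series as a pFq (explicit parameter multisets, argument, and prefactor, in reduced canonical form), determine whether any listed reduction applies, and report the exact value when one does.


x = -1 here; the reduced form reads 2F1, upper {-11/2, 7}, lower {27/2}, C = 2. Verdict (x = -1): the Kummer evaluation I3 applies (x = -1; c = 27/2 equals 1+a-b for upper {-11/2, 7}: listed pattern). Value: (929553625/134217728) * pi.

Key observation: with t_0 = 2, the two k-th powers (C = 2, x = -1) combine into one argument.
Term ratio: r(k) = (-1) * (k-11/2) (k+7) / [(k+27/2) (k+1)] - poly over poly, x = (-1) from leading terms; C = 2 at k = 0.


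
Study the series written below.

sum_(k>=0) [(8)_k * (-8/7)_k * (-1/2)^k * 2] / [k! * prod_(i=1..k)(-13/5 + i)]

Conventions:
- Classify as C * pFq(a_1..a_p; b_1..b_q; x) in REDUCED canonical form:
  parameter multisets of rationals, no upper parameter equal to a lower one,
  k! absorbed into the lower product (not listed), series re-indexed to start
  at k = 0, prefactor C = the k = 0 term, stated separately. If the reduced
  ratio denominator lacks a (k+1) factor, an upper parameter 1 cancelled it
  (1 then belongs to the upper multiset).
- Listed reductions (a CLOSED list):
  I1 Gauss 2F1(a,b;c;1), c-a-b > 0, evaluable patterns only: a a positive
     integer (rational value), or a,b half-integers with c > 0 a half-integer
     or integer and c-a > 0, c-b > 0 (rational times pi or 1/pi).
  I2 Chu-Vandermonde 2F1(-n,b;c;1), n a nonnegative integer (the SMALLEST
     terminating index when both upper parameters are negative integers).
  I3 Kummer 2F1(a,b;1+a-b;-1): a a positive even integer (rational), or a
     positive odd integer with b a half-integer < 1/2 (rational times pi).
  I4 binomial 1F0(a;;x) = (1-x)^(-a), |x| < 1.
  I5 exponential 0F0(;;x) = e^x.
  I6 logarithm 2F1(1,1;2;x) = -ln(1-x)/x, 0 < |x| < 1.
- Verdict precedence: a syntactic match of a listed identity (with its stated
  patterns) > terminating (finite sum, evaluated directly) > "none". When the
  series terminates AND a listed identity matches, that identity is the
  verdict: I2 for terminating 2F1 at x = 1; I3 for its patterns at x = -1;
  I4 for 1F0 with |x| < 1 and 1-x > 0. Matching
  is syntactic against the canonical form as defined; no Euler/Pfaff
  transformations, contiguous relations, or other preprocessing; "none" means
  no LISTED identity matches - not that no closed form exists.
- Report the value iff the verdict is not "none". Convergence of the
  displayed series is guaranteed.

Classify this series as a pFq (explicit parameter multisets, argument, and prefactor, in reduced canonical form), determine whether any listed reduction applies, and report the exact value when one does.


With C = 2: the canonical form is 2F1(-8/7, 8; -8/5; -1/2). Verdict: none. Every listed pattern misses the 2F1 form at -1/2, upper {-8/7, 8}.

The tell: with t_0 = 2, the lower running product (C = 2) is a rising factorial.
Step ratio: r(k) = (-1/2) * (k-8/7) (k+8) / [(k-8/5) (k+1)] - rational in k, leading ratio (-1/2); with t_0 = 2, classification follows.


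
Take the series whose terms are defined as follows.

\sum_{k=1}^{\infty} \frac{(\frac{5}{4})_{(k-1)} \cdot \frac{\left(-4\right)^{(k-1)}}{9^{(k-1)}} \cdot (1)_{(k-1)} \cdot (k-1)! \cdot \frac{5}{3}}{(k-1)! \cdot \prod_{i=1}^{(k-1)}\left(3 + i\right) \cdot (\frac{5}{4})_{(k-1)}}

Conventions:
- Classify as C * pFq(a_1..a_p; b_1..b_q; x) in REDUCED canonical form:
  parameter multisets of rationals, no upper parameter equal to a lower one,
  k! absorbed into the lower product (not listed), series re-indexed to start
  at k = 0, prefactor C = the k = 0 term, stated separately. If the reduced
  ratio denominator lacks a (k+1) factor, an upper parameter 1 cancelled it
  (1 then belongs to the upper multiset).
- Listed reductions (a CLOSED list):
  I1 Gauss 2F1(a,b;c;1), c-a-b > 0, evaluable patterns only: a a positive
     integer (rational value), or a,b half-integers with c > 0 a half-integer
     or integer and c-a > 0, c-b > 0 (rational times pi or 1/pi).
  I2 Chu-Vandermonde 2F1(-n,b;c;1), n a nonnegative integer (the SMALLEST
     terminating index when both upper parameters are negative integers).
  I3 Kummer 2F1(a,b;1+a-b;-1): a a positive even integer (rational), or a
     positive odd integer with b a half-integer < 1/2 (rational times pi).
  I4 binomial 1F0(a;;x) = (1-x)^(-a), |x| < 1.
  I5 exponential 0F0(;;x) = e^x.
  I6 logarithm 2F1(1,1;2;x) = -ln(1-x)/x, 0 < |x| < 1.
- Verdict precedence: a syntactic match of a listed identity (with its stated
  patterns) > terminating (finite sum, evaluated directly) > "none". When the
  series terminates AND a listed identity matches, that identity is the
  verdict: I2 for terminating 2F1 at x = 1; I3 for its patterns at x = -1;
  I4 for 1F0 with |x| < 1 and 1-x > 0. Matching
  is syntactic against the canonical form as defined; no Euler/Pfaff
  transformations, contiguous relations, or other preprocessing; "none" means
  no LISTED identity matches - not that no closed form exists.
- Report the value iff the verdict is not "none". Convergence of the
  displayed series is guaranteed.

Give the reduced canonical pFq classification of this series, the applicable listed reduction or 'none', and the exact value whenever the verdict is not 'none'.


x = -\frac{4}{9} here; the reduced form reads 2F1, upper {1, 1}, lower {4}, C = \frac{5}{3}. Verdict: none - this 2F1 at x = -\frac{4}{9} matches no listed pattern, and upper {1, 1} holds no stopper.

The tell: with t_0 = \frac{5}{3}, the lower running product (C = 5/3, x = -4/9) is a rising factorial.
Adjacent-term ratio: r(k) = -\frac{4}{9} * (k+1) (k+1) / [(k+4) (k+1)] - rational in k. x = -\frac{4}{9}; t_0 = \frac{5}{3}; negate the roots.


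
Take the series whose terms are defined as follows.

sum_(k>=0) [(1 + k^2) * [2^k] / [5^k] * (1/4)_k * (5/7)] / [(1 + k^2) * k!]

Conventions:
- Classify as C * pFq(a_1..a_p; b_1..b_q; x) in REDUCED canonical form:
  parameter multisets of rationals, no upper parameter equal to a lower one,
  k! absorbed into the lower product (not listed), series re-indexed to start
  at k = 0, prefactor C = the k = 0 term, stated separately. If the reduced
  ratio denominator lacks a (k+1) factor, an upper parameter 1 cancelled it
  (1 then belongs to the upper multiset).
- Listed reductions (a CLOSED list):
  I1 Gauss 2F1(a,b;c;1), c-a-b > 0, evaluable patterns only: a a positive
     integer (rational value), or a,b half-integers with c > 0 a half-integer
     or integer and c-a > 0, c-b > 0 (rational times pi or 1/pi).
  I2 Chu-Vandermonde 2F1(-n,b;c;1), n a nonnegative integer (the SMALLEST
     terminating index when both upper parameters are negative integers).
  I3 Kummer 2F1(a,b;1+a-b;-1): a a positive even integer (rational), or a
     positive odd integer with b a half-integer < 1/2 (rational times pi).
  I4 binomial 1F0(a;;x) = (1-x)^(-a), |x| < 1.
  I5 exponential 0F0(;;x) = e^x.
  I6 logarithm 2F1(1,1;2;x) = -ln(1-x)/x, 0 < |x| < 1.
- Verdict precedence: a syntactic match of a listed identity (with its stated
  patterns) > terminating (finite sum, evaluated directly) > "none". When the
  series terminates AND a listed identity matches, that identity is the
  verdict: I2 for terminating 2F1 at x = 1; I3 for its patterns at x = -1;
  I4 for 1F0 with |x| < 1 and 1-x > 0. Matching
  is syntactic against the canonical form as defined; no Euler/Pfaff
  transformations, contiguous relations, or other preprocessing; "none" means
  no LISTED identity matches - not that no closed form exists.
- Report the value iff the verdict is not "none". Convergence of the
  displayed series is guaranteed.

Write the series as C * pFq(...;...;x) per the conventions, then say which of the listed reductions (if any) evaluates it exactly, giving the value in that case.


At argument 2/5: a 1F0 with upper {1/4}, lower {-}, scaled by C = 5/7. Verdict at x = 2/5: the binomial series (I4) matches (the 1F0 binomial series: exponent -1/4, x = 2/5). Sum: (5/7) * (3/5)^(-1/4).

The tell: t_0 = 5/7 here, and striking the common factor k^2 + 1 reduces the term (prefactor 5/7).
Ratio: r(k) = (2/5) * (k+1/4) / [(k+1)] - poly over poly, x = (2/5) from leading terms; C = 5/7 at k = 0.


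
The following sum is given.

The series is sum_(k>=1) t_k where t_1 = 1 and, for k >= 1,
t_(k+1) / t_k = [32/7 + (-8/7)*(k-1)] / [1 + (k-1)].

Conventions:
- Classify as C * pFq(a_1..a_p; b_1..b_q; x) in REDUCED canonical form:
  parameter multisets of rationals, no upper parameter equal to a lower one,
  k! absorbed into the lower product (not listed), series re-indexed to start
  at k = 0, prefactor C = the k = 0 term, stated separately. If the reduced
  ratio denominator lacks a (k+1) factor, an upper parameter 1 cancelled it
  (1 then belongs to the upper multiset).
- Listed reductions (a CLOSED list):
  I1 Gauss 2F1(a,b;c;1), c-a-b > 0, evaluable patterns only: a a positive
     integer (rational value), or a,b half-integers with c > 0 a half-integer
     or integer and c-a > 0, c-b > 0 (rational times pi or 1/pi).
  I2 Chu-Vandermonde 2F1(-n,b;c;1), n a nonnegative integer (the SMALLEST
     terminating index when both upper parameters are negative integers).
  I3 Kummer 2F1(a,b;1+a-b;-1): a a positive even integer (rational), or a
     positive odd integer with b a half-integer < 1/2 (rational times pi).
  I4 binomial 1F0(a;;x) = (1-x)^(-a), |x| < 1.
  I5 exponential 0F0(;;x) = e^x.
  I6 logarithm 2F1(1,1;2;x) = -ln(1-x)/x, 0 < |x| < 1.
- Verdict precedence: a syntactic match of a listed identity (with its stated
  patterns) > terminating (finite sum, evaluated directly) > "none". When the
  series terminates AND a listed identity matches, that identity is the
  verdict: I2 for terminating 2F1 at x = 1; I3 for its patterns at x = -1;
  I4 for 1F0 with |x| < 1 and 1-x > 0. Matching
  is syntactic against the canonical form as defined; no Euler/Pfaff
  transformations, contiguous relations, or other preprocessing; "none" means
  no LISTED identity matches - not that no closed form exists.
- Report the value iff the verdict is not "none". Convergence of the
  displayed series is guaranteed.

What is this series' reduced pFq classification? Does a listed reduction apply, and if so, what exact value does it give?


With C = 1: the canonical form is 1F0(-4; -; -8/7). Verdict: terminating - the sum ends at index 4 because -4 is a negative integer; exact evaluation follows. Value: 50625/2401.

First insight: x = (-8/7) and roots of the ratio polynomials (C = 1) are the negated parameters.
Step ratio: r(k) = (-8/7) * (k-4) / [(k+1)] ; factor over Q: parameters, x = (-8/7), and C = 1.


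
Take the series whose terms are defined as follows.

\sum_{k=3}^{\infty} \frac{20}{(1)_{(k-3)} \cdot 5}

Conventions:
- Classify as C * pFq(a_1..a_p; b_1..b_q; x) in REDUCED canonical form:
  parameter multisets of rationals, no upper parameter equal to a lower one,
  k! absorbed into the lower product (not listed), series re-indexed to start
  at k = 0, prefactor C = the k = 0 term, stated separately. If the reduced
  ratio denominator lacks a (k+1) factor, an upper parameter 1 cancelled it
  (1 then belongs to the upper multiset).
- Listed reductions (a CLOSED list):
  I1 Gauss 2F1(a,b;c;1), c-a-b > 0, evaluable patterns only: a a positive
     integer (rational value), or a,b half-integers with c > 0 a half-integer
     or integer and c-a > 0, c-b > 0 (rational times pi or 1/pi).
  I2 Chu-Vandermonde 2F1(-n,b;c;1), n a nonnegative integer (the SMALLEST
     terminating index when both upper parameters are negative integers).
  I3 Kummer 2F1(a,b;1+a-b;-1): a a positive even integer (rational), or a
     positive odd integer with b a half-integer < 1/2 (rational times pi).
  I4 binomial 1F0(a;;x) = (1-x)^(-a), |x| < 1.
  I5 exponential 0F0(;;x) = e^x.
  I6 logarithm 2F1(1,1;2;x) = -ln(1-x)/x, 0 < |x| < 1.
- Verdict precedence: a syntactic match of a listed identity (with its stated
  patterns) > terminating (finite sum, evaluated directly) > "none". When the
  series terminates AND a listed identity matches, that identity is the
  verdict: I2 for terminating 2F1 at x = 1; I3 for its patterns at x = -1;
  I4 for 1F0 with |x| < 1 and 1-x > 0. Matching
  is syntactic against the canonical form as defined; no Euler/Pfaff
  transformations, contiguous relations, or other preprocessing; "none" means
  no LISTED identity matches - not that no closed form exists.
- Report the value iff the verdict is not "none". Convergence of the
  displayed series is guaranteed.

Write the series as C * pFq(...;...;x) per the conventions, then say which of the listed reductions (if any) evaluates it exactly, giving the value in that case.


With C = 4: the canonical form is 0F0(-; -; 1). Verdict: exponential (I5) matches (the 0F0 exponential series at x = 1). Its exact value is 4 \cdot e^{1}.

First insight: t_0 = 4 here, and the constant factors (C = 4, x = 1) combine into one prefactor.
Step ratio: r(k) = 1 * 1 / [(k+1)] - rational; roots negated = parameters, x = 1, C = 4.


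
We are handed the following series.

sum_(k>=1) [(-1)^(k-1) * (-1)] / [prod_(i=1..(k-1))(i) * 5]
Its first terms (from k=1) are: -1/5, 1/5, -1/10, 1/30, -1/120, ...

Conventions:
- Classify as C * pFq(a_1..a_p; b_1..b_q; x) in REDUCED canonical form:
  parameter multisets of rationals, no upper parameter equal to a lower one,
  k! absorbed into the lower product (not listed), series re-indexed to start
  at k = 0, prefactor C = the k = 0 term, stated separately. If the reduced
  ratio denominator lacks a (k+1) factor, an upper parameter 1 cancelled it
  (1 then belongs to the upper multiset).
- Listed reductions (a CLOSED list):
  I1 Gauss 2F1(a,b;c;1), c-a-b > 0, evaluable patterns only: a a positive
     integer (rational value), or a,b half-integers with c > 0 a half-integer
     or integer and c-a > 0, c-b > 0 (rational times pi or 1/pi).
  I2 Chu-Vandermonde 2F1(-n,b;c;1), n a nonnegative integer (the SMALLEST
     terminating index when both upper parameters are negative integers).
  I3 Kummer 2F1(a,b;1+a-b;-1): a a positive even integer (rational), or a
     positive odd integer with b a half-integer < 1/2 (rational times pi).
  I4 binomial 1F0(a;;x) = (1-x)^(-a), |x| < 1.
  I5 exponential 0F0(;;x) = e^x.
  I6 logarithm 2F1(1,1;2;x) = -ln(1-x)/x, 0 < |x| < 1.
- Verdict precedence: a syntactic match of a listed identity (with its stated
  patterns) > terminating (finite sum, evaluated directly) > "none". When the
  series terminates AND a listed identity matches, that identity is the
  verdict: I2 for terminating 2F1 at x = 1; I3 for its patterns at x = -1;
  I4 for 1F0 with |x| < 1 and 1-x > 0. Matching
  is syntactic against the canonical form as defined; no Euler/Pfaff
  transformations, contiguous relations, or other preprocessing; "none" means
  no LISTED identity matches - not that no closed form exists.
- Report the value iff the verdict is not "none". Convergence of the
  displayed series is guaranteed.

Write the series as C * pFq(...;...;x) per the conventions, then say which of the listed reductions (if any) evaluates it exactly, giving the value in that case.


First insight: with t_0 = -1/5, the product of the first k integers (prefactor -1/5) is k!.
Term ratio: r(k) = (-1) * 1 / [(k+1)] - rational; roots negated = parameters, x = (-1), C = -1/5.

x = -1 here; the reduced form reads 0F0, upper {-}, lower {-}, C = -1/5. Verdict: the exponential series (I5) fires (the 0F0 exponential series at x = -1). Sum: (-1/5) * e^(-1).


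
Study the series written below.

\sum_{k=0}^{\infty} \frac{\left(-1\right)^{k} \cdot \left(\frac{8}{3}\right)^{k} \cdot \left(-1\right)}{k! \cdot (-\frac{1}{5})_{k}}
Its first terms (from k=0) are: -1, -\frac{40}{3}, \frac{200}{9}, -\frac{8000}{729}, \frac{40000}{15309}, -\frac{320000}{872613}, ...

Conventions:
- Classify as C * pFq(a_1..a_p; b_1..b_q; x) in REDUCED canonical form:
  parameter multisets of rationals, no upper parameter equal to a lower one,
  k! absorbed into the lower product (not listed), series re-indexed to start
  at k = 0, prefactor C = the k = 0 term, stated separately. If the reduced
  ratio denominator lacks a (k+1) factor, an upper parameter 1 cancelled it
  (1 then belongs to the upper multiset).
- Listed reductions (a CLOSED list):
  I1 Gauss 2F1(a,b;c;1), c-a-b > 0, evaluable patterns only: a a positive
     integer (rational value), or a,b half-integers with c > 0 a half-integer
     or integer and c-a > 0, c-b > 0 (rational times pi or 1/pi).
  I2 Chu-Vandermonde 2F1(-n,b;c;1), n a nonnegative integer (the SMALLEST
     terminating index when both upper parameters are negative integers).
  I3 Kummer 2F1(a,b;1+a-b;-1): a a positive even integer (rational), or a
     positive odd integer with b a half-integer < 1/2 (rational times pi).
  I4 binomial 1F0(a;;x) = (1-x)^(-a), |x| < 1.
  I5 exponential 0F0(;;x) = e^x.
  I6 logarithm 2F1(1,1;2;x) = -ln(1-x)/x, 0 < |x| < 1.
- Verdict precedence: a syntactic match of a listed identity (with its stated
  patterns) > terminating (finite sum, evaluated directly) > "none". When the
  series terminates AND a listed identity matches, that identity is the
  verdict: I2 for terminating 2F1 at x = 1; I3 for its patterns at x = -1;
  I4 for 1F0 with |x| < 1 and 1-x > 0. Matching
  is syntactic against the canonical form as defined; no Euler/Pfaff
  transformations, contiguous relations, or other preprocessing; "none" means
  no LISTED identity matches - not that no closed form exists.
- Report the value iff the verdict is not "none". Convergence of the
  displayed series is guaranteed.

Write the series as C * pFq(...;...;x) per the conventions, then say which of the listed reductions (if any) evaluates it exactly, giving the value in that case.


Key step: x = -\frac{8}{3} and the (-1)^k factor (prefactor -1) folds into the argument's sign.
Step ratio: r(k) = -\frac{8}{3} * 1 / [(k-\frac{1}{5}) (k+1)] - rational in k. x = -\frac{8}{3}; t_0 = -1; negate the roots.

This is -1 * 0F1(-; -\frac{1}{5}; -\frac{8}{3}) in reduced canonical form. Verdict: none. A 0F1 with upper {-} fits none of I1-I6 at x = -\frac{8}{3}; the sum runs forever.


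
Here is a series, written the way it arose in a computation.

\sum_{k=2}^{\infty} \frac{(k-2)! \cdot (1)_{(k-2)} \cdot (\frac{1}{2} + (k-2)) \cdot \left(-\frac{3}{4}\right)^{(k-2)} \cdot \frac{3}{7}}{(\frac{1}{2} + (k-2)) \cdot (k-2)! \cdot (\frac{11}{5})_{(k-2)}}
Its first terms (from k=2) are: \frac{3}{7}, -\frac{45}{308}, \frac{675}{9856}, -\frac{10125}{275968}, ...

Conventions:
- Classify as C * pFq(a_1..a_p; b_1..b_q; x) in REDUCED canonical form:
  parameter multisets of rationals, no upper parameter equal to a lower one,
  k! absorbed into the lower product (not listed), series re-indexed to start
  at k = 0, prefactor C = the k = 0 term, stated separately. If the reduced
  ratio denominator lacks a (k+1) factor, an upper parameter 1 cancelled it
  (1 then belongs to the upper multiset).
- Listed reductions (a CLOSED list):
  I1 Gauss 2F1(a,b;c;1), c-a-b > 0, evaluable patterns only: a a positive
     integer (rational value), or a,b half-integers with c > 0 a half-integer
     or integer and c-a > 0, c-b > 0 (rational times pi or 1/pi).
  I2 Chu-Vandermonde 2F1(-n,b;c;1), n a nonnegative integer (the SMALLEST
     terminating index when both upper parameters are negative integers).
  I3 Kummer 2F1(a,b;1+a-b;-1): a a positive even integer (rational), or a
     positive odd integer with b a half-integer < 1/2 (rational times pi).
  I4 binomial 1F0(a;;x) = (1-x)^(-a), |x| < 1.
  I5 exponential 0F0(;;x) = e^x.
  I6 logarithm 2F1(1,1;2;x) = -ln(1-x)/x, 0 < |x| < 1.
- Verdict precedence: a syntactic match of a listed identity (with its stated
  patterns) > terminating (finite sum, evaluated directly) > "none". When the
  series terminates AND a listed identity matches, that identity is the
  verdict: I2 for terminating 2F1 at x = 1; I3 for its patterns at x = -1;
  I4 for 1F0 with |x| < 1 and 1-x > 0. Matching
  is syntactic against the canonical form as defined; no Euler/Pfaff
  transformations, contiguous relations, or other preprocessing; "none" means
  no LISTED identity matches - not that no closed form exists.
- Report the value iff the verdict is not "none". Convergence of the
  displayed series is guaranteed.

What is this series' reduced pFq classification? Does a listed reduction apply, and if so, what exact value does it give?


The tell: x = -\frac{3}{4} and the factorial ratio (prefactor 3/7) (k+a-1)!/(a-1)! is a rising factorial (a)_k.
Adjacent-term ratio: r(k) = -\frac{3}{4} * (k+1) (k+1) / [(k+\frac{11}{5}) (k+1)] ; factor over Q: parameters, x = -\frac{3}{4}, and C = \frac{3}{7}.

This is \frac{3}{7} * 2F1(1, 1; \frac{11}{5}; -\frac{3}{4}) in reduced canonical form. Verdict: none - this 2F1 at x = -\frac{3}{4} matches no listed pattern, and upper {1, 1} holds no stopper.


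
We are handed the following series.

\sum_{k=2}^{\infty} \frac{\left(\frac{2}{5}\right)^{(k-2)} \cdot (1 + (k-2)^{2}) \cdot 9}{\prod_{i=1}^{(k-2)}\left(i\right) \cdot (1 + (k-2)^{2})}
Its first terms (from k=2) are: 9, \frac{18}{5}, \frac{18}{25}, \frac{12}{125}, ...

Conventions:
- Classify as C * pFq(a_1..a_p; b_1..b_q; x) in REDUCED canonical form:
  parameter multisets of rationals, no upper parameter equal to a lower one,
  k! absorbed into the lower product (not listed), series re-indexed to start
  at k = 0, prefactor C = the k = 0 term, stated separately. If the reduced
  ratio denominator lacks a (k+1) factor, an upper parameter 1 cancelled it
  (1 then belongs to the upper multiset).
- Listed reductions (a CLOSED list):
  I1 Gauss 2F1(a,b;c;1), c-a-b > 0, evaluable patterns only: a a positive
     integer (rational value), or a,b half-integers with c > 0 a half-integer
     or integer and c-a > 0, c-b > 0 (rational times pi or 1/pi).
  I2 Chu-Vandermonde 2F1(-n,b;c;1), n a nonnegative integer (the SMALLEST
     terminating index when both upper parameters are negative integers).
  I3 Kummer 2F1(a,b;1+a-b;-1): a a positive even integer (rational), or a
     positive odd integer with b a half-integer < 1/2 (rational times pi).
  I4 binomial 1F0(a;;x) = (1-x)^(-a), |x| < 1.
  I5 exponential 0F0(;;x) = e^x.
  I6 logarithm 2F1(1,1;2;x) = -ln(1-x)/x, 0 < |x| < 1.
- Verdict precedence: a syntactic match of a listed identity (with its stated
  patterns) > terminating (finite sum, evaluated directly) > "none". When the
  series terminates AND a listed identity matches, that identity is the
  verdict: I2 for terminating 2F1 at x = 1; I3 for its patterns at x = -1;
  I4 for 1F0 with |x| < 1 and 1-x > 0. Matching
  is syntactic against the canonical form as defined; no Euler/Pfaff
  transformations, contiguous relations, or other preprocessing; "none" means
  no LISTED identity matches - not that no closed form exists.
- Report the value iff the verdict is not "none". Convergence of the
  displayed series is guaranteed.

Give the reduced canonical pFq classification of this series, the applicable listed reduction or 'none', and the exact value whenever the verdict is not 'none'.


Reduced: x = \frac{2}{5}, 0F0, upper = {-}, lower = {-}, C = 9. Verdict at x = \frac{2}{5}: the I5 exponential reduction matches (the 0F0 exponential series at x = \frac{2}{5}). Hence: 9 \cdot e^{\frac{2}{5}}.

The tell: t_0 = 9 here, and the product of the first k integers (prefactor 9) is k!.
Adjacent-term ratio: r(k) = \frac{2}{5} * 1 / [(k+1)] - rational in k, leading ratio \frac{2}{5}; with t_0 = 9, classification follows.


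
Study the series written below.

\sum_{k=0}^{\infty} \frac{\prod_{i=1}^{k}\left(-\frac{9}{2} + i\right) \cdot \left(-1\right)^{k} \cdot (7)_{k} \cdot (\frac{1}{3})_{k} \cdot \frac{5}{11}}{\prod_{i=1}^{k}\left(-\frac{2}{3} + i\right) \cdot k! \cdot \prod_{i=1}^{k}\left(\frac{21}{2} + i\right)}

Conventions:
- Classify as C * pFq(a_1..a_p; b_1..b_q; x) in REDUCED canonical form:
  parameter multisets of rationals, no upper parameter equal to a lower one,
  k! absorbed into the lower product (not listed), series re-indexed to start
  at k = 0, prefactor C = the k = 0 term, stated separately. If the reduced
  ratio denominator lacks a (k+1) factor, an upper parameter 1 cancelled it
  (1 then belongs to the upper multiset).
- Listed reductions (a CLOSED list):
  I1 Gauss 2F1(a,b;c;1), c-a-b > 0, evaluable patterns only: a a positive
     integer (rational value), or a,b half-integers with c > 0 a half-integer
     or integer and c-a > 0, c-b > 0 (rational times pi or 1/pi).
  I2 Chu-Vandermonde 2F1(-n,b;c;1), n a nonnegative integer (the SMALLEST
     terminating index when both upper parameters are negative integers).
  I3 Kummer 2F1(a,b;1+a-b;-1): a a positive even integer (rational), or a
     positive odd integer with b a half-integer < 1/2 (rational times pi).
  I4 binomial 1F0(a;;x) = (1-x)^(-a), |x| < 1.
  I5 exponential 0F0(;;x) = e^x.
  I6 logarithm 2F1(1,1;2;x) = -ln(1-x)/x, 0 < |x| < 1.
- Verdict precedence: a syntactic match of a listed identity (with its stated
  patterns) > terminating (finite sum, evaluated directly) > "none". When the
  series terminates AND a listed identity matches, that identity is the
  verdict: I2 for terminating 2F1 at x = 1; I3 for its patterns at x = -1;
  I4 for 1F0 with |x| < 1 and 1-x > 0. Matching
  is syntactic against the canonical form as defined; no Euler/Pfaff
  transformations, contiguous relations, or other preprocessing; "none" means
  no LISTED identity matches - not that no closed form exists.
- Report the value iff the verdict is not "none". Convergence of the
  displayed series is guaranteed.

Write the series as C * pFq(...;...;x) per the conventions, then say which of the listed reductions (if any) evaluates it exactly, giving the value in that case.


Reduced: x = -1, 2F1, upper = {-\frac{7}{2}, 7}, lower = {\frac{23}{2}}, C = \frac{5}{11}. Verdict at x = -1: Kummer's theorem (I3) matches (x = -1; c = \frac{23}{2} equals 1+a-b for upper {-\frac{7}{2}, 7}: listed pattern). Its exact value is \frac{6613425}{8388608} \cdot \pi.

Key step: with t_0 = \frac{5}{11}, the lower running product (C = 5/11, x = -1) is a rising factorial.
Step ratio: r(k) = -1 * (k-\frac{7}{2}) (k+7) / [(k+\frac{23}{2}) (k+1)] - rational in k. x = -1; t_0 = \frac{5}{11}; negate the roots.


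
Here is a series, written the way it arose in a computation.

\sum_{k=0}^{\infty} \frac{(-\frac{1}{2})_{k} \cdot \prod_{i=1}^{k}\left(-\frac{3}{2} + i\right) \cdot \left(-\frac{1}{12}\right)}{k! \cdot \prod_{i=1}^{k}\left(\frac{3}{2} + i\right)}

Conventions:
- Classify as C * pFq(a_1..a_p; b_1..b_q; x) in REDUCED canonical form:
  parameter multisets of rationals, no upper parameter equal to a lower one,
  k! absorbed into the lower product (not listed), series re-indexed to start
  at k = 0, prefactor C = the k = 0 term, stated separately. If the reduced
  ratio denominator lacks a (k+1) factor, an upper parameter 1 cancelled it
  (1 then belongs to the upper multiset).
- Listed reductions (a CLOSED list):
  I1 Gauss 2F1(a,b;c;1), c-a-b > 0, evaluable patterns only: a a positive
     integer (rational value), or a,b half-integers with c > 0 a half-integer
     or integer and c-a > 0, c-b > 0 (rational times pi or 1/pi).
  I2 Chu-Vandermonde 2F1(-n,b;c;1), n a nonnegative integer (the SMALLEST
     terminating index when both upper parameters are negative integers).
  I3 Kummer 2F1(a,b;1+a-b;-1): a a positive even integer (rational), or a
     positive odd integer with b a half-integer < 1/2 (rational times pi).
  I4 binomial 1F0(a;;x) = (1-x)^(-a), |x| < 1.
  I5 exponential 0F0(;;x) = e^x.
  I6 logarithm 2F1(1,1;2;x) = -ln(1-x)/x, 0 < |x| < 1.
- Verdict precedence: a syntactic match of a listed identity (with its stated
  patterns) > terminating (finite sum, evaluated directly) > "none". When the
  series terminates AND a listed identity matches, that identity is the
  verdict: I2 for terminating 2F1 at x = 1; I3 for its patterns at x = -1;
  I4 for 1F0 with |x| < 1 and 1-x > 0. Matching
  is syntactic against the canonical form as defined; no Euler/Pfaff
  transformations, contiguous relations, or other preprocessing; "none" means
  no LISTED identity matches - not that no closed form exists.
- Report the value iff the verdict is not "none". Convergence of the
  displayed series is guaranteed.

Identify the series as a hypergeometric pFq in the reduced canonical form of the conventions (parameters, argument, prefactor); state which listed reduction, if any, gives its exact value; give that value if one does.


Prefactor -\frac{1}{12}, argument 1: 2F1 with upper {-\frac{1}{2}, -\frac{1}{2}} over lower {\frac{5}{2}}. Verdict at x = 1: Gauss (I1, half-integer pattern) matches (x = 1; upper {-\frac{1}{2}, -\frac{1}{2}} half-integers, c = \frac{5}{2} in the evaluable pattern). Exact value: \left(-\frac{15}{512}\right) \cdot \pi.

Key step: x = 1 and the running product (C = -1/12) telescopes to a rising factorial.
Step ratio: r(k) = 1 * (k-\frac{1}{2}) (k-\frac{1}{2}) / [(k+\frac{5}{2}) (k+1)] ; factor over Q: parameters, x = 1, and C = -\frac{1}{12}.


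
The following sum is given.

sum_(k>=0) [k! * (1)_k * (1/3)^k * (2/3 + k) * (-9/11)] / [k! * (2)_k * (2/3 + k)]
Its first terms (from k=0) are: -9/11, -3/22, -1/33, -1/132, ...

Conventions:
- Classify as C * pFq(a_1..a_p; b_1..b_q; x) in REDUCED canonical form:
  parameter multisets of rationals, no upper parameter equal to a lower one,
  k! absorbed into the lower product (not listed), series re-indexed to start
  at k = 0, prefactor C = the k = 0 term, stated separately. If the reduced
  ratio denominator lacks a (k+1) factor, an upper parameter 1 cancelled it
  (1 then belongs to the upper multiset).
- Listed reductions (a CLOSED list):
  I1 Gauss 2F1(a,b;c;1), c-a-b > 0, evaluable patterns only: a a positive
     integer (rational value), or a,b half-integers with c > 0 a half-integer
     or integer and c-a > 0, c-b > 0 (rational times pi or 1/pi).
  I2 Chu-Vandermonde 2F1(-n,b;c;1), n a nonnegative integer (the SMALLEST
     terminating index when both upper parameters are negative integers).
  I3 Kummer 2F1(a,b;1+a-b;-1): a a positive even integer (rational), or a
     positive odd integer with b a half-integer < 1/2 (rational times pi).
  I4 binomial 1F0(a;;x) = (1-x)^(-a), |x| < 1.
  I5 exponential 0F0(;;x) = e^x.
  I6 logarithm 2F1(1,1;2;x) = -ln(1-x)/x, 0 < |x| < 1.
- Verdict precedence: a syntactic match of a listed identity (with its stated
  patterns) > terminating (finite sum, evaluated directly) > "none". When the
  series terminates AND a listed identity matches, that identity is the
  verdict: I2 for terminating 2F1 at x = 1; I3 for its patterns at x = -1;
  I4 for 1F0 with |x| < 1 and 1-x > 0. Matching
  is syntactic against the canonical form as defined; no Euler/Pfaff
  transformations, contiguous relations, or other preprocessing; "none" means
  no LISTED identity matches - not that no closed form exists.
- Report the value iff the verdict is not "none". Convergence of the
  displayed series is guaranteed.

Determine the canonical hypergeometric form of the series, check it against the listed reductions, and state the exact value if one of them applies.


First insight: x = (1/3) and the factorial ratio (prefactor -9/11) (k+a-1)!/(a-1)! is a rising factorial (a)_k.
Term ratio: r(k) = (1/3) * (k+1) (k+1) / [(k+2) (k+1)] ; factor over Q: parameters, x = (1/3), and C = -9/11.

Canonical form: C = -9/11 times 2F1 with upper {1, 1}, lower {2}, x = 1/3. Verdict (x = 1/3): the logarithmic series (I6) applies (the logarithm: parameters (1,1;2), x = 1/3). Value: (27/11) * ln(2/3).
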